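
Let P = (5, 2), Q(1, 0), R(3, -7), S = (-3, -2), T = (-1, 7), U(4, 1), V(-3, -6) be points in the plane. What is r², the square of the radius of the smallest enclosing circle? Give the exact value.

53

The farthest pair is R–T with squared distance 212. The circle on this segment as diameter has centre (1, 0) and r² = 212/4 = 53.
Check P: distance² to centre = 20 ≤ 53, so it lies inside.
All remaining points lie in this disk, and no smaller disk contains both endpoints, so this is the minimum enclosing circle.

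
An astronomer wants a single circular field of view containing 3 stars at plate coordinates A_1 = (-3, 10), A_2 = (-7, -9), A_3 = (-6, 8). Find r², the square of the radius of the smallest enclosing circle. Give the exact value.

94.25

Side lengths²: A_1A_2² = 377, A_1A_3² = 13, A_2A_3² = 290.
Since A_1A_2² = 377 ≥ 290 + 13 = 303, the angle opposite A_1A_2 is not acute, so the smallest enclosing circle has A_1A_2 as diameter.
Centre = midpoint of A_1A_2 = (-5, 0.5), r² = 377/4 = 94.25.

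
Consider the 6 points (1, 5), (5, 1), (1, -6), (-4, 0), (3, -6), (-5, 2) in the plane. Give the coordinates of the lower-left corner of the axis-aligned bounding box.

x-range [-5, 5], y-range [-6, 5].
The lower-left corner is (-5, -6).

(-5, -6)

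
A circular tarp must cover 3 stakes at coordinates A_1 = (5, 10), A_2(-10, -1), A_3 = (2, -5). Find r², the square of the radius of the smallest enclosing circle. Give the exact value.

Side lengths²: A_1A_2² = 346, A_1A_3² = 234, A_2A_3² = 160.
Since A_1A_2² = 346 < 234 + 160 = 394, the triangle is acute, so the smallest enclosing circle is the circumcircle.
Circumcentre = (-1.8125, 3.5625), r² = 87.8515625.

87.8515625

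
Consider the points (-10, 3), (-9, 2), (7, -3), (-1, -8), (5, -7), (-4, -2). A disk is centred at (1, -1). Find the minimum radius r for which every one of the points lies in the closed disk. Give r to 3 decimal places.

The required radius is the distance from (1, -1) to the farthest point.
Squared distances: 137, 109, 40, 53, 52, 26.
Maximum is 137, attained at (-10, 3).
r = √137 ≈ 11.705.

11.705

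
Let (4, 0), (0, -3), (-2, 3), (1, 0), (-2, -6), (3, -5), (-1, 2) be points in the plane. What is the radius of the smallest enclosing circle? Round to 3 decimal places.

4.810

The minimum enclosing circle of a finite set is fixed by two of the points (as a diameter) or three (as a circumcircle).
The minimum enclosing circle is determined by three boundary points: (-2, 3), (-2, -6), (3, -5).
Their circumcentre is (-0.3, -1.5) with r² = 23.14.
The farthest remaining point (4, 0) is at distance² 20.74 ≤ 23.14.
r = √(23.14) ≈ 4.810.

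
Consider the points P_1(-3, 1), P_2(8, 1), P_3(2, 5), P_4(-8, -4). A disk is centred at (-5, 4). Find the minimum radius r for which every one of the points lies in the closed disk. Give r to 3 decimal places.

The required radius is the distance from (-5, 4) to the farthest point.
Squared distances: 13, 178, 50, 73.
Maximum is 178, attained at P_2.
r = √178 ≈ 13.342.

13.342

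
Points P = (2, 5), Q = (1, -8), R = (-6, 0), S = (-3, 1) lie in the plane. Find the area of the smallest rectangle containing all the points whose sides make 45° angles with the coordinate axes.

105

In coordinates u = x + y, v = x − y the rectangle is axis-aligned; the map (x,y)→(u,v) scales areas by 2.
u-values: 7, -7, -6, -2; range = 7 − (-7) = 14.
v-values: -3, 9, -6, -4; range = 9 − (-6) = 15.
Area = (14 × 15) / 2 = 105.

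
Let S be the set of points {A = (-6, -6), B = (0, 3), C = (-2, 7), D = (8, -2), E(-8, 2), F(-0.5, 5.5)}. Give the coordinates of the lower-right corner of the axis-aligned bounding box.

(8, -6)

x-range [-8, 8], y-range [-6, 7].
The lower-right corner is (8, -6).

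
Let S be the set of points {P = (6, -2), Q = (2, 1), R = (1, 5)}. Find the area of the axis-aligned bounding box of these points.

x ranges over [1, 6], width 5.
y ranges over [-2, 5], height 7.
Area = 5 × 7 = 35.

35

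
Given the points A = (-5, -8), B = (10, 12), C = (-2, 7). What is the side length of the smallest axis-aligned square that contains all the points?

20

The bounding box has width 15 and height 20.
An axis-aligned square enclosing the set must have side ≥ max(width, height).
So the minimum side is max(15, 20) = 20.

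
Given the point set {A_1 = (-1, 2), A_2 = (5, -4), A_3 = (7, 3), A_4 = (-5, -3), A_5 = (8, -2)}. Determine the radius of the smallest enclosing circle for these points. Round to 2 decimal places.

The minimum enclosing circle is determined by three boundary points: A_3, A_4, A_5.
Their circumcentre is (15/11, -8/11) with r² = 5525/121.
The farthest remaining point A_2 is at distance² 2896/121 ≤ 5525/121.
r = √(5525/121) ≈ 6.76.

6.76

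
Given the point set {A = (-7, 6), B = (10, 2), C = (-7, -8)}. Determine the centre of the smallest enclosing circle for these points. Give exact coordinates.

(11/34, -1)

Side lengths²: AB² = 305, AC² = 196, BC² = 389.
Since BC² = 389 < 305 + 196 = 501, the triangle is acute, so the smallest enclosing circle is the circumcircle.
Circumcentre = (11/34, -1), r² = 118645/1156.
Centre = (11/34, -1).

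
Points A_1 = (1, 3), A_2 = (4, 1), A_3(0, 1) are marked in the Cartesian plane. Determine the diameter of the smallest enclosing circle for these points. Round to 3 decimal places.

4.031

Side lengths²: A_1A_2² = 13, A_1A_3² = 5, A_2A_3² = 16.
Since A_2A_3² = 16 < 13 + 5 = 18, the triangle is acute, so the smallest enclosing circle is the circumcircle.
Circumcentre = (2, 1.25), r² = 4.0625.
Diameter = 2r = 2√(4.0625) ≈ 4.031.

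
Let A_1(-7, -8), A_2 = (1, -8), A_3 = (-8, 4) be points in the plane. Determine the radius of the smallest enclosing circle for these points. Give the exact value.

7.5

Side lengths²: A_1A_2² = 64, A_1A_3² = 145, A_2A_3² = 225.
Since A_2A_3² = 225 ≥ 145 + 64 = 209, the angle opposite A_2A_3 is not acute, so the smallest enclosing circle has A_2A_3 as diameter.
Centre = midpoint of A_2A_3 = (-3.5, -2), r² = 225/4 = 56.25.
r = √(56.25) = 7.5.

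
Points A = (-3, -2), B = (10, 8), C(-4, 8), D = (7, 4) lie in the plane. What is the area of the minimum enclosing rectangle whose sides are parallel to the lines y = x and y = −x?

In coordinates u = x + y, v = x − y the rectangle is axis-aligned; the map (x,y)→(u,v) scales areas by 2.
u-values: -5, 18, 4, 11; range = 18 − (-5) = 23.
v-values: -1, 2, -12, 3; range = 3 − (-12) = 15.
Area = (23 × 15) / 2 = 172.5.

172.5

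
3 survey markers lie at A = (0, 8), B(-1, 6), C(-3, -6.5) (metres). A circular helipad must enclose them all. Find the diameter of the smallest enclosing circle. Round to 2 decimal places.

14.81

Side lengths²: AB² = 5, AC² = 219.25, BC² = 160.25.
Since AC² = 219.25 ≥ 160.25 + 5 = 165.25, the angle opposite AC is not acute, so the smallest enclosing circle has AC as diameter.
Centre = midpoint of AC = (-1.5, 0.75), r² = 219.25/4 = 54.8125.
Diameter = 2r = 2√(54.8125) ≈ 14.81.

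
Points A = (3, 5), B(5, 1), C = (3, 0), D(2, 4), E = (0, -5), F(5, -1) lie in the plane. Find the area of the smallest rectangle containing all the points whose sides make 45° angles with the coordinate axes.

In coordinates u = x + y, v = x − y the rectangle is axis-aligned; the map (x,y)→(u,v) scales areas by 2.
u-values: 8, 6, 3, 6, -5, 4; range = 8 − (-5) = 13.
v-values: -2, 4, 3, -2, 5, 6; range = 6 − (-2) = 8.
Area = (13 × 8) / 2 = 52.

52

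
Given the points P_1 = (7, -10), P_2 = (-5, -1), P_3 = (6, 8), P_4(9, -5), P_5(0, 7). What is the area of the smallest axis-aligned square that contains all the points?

324

The bounding box has width 14 and height 18.
An axis-aligned square enclosing the set must have side ≥ max(width, height).
So the minimum side is max(14, 18) = 18.
Area = 18² = 324.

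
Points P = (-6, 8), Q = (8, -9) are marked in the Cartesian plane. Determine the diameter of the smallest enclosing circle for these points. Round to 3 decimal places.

22.023

The smallest circle enclosing two points has them as diameter endpoints.
Centre = midpoint = (1, -0.5); r² = |PQ|²/4 = 485/4 = 121.25.
Diameter = 2r = 2√(121.25) ≈ 22.023.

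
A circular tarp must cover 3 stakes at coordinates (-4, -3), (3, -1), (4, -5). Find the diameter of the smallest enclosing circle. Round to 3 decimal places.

Call the three points A, B, C in the order given.
Side lengths²: AB² = 53, AC² = 68, BC² = 17.
Since AC² = 68 < 53 + 17 = 70, the triangle is acute, so the smallest enclosing circle is the circumcircle.
Circumcentre = (1/30, -58/15), r² = 15317/900.
Diameter = 2r = 2√(15317/900) ≈ 8.251.

8.251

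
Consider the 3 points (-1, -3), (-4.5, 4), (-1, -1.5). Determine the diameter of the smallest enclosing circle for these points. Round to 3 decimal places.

Call the three points A, B, C in the order given.
Side lengths²: AB² = 61.25, AC² = 2.25, BC² = 42.5.
Since AB² = 61.25 ≥ 42.5 + 2.25 = 44.75, the angle opposite AB is not acute, so the smallest enclosing circle has AB as diameter.
Centre = midpoint of AB = (-2.75, 0.5), r² = 61.25/4 = 15.3125.
Diameter = 2r = 2√(15.3125) ≈ 7.826.

7.826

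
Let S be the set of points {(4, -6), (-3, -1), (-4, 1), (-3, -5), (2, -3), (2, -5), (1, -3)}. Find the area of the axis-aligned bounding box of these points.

x ranges over [-4, 4], width 8.
y ranges over [-6, 1], height 7.
Area = 8 × 7 = 56.

56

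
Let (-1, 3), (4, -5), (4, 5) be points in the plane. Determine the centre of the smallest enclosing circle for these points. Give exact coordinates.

Call the three points A, B, C in the order given.
Side lengths²: AB² = 89, AC² = 29, BC² = 100.
Since BC² = 100 < 89 + 29 = 118, the triangle is acute, so the smallest enclosing circle is the circumcircle.
Circumcentre = (3.1, 0), r² = 25.81.
Centre = (3.1, 0).

(3.1, 0)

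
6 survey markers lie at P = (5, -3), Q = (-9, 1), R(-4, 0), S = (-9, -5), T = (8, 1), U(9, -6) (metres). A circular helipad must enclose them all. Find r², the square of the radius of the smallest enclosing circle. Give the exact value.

93.25

A smallest enclosing disk is always determined by at most three of the input points on its boundary.
The farthest pair is Q–U with squared distance 373. The circle on this segment as diameter has centre (0, -2.5) and r² = 373/4 = 93.25.
Check P: distance² to centre = 25.25 ≤ 93.25, so it lies inside.
All remaining points lie in this disk, and no smaller disk contains both endpoints, so this is the minimum enclosing circle.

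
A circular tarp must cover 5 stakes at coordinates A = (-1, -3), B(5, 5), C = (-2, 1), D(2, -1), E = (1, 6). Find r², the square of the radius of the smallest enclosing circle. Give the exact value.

36125/1444

A smallest enclosing disk is always determined by at most three of the input points on its boundary.
The minimum enclosing circle is determined by three boundary points: A, B, E.
Their circumcentre is (36/19, 41/38) with r² = 36125/1444.
The farthest remaining point C is at distance² 21913/1444 ≤ 36125/1444.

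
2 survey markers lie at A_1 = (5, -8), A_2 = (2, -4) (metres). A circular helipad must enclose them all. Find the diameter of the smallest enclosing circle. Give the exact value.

5

The smallest circle enclosing two points has them as diameter endpoints.
Centre = midpoint = (3.5, -6); r² = |A_1A_2|²/4 = 25/4 = 6.25.
Diameter = 2r = 2√(6.25) = 5.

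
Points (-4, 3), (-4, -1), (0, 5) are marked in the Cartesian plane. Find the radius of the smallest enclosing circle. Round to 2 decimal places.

Call the three points A, B, C in the order given.
Side lengths²: AB² = 16, AC² = 20, BC² = 52.
Since BC² = 52 ≥ 20 + 16 = 36, the angle opposite BC is not acute, so the smallest enclosing circle has BC as diameter.
Centre = midpoint of BC = (-2, 2), r² = 52/4 = 13.
r = √13 ≈ 3.61.

3.61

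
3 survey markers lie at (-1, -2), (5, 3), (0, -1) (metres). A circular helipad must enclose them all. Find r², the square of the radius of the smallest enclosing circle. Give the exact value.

Call the three points A, B, C in the order given.
Side lengths²: AB² = 61, AC² = 2, BC² = 41.
Since AB² = 61 ≥ 41 + 2 = 43, the angle opposite AB is not acute, so the smallest enclosing circle has AB as diameter.
Centre = midpoint of AB = (2, 0.5), r² = 61/4 = 15.25.

15.25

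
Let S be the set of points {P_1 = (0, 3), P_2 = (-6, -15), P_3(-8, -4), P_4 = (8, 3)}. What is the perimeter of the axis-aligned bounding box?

Width = max x − min x = 8 − (-8) = 16.
Height = max y − min y = 3 − (-15) = 18.
Perimeter = 2(16 + 18) = 68.

68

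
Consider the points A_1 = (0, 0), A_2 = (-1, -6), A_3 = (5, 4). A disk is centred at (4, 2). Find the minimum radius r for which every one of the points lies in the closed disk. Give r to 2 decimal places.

The required radius is the distance from (4, 2) to the farthest point.
Squared distances: 20, 89, 5.
Maximum is 89, attained at A_2.
r = √89 ≈ 9.43.

9.43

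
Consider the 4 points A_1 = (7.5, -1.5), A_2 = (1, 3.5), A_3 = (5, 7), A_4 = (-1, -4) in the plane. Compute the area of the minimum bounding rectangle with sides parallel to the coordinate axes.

x ranges over [-1, 7.5], width 8.5.
y ranges over [-4, 7], height 11.
Area = 8.5 × 11 = 93.5.

93.5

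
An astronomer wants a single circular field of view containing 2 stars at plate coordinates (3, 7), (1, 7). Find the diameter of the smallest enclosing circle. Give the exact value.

The smallest circle enclosing two points has them as diameter endpoints.
Centre = midpoint = (2, 7); r² = |(3, 7)−(1, 7)|²/4 = 4/4 = 1.
Diameter = 2r = 2√1 = 2.

2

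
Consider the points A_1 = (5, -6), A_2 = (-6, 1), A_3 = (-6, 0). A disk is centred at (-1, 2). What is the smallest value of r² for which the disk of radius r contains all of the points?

The required radius is the distance from (-1, 2) to the farthest point.
Squared distances: 100, 26, 29.
Maximum is 100, attained at A_1.

100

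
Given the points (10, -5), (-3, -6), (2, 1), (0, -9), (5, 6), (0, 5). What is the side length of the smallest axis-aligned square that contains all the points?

The bounding box has width 13 and height 15.
An axis-aligned square enclosing the set must have side ≥ max(width, height).
So the minimum side is max(13, 15) = 15.

15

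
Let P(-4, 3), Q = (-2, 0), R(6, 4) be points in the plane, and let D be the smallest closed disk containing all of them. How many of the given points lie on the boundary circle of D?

Side lengths²: PQ² = 13, PR² = 101, QR² = 80.
Since PR² = 101 ≥ 80 + 13 = 93, the angle opposite PR is not acute, so the smallest enclosing circle has PR as diameter.
Centre = midpoint of PR = (1, 3.5), r² = 101/4 = 25.25.
The points at distance exactly r from the centre are P, R — 2 points.

2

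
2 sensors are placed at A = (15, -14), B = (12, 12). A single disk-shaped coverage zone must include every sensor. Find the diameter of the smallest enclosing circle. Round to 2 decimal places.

The smallest circle enclosing two points has them as diameter endpoints.
Centre = midpoint = (13.5, -1); r² = |AB|²/4 = 685/4 = 171.25.
Diameter = 2r = 2√(171.25) ≈ 26.17.

26.17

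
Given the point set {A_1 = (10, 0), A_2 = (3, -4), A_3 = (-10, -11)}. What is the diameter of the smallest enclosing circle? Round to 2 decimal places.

Side lengths²: A_1A_2² = 65, A_1A_3² = 521, A_2A_3² = 218.
Since A_1A_3² = 521 ≥ 218 + 65 = 283, the angle opposite A_1A_3 is not acute, so the smallest enclosing circle has A_1A_3 as diameter.
Centre = midpoint of A_1A_3 = (0, -5.5), r² = 521/4 = 130.25.
Diameter = 2r = 2√(130.25) ≈ 22.83.

22.83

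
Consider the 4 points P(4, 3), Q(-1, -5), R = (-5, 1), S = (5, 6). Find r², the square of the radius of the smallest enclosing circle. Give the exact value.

The minimum enclosing circle is determined by three boundary points: Q, R, S.
Their circumcentre is (1.3125, 0.875) with r² = 39.86328125.
The farthest remaining point P is at distance² 11.73828125 ≤ 39.86328125.

39.86328125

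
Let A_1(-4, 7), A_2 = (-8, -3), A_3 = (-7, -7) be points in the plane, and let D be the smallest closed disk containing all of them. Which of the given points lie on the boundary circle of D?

Side lengths²: A_1A_2² = 116, A_1A_3² = 205, A_2A_3² = 17.
Since A_1A_3² = 205 ≥ 116 + 17 = 133, the angle opposite A_1A_3 is not acute, so the smallest enclosing circle has A_1A_3 as diameter.
Centre = midpoint of A_1A_3 = (-5.5, 0), r² = 205/4 = 51.25.
The points at distance exactly r from the centre are A_1, A_3 — 2 points.

A_1, A_3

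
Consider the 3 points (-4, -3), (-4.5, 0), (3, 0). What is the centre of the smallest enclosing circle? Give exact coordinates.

Call the three points A, B, C in the order given.
Side lengths²: AB² = 9.25, AC² = 58, BC² = 56.25.
Since AC² = 58 < 56.25 + 9.25 = 65.5, the triangle is acute, so the smallest enclosing circle is the circumcircle.
Circumcentre = (-0.75, -11/12), r² = 1073/72.
Centre = (-0.75, -11/12).

(-0.75, -11/12)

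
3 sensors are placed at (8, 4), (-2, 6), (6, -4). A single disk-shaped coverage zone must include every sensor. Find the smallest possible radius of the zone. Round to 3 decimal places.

6.410

Call the three points A, B, C in the order given.
Side lengths²: AB² = 104, AC² = 68, BC² = 164.
Since BC² = 164 < 104 + 68 = 172, the triangle is acute, so the smallest enclosing circle is the circumcircle.
Circumcentre = (47/21, 25/21), r² = 18122/441.
r = √(18122/441) ≈ 6.410.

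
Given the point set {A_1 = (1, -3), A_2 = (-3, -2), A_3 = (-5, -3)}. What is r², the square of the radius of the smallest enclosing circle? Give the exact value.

Side lengths²: A_1A_2² = 17, A_1A_3² = 36, A_2A_3² = 5.
Since A_1A_3² = 36 ≥ 17 + 5 = 22, the angle opposite A_1A_3 is not acute, so the smallest enclosing circle has A_1A_3 as diameter.
Centre = midpoint of A_1A_3 = (-2, -3), r² = 36/4 = 9.

9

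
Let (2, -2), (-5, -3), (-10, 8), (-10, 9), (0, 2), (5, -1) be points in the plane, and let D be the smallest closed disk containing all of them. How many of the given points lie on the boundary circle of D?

2

By Welzl's lemma the MEC is supported by two points (diametrically opposite) or three points (on a circumcircle).
The farthest pair is (-10, 9)–(5, -1) with squared distance 325. The circle on this segment as diameter has centre (-2.5, 4) and r² = 325/4 = 81.25.
Check (2, -2): distance² to centre = 56.25 ≤ 81.25, so it lies inside.
All remaining points lie in this disk, and no smaller disk contains both endpoints, so this is the minimum enclosing circle.
The points at distance exactly r from the centre are (-10, 9), (5, -1) — 2 points.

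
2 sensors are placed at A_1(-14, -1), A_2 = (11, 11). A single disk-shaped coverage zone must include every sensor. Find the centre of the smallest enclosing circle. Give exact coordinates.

(-1.5, 5)

The smallest circle enclosing two points has them as diameter endpoints.
Centre = midpoint = (-1.5, 5); r² = |A_1A_2|²/4 = 769/4 = 192.25.
Centre = (-1.5, 5).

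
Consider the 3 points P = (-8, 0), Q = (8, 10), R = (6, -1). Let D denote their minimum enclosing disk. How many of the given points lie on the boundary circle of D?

Side lengths²: PQ² = 356, PR² = 197, QR² = 125.
Since PQ² = 356 ≥ 197 + 125 = 322, the angle opposite PQ is not acute, so the smallest enclosing circle has PQ as diameter.
Centre = midpoint of PQ = (0, 5), r² = 356/4 = 89.
The points at distance exactly r from the centre are P, Q — 2 points.

2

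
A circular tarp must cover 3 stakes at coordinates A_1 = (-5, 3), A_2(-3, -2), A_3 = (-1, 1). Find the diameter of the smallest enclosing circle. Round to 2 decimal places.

Side lengths²: A_1A_2² = 29, A_1A_3² = 20, A_2A_3² = 13.
Since A_1A_2² = 29 < 20 + 13 = 33, the triangle is acute, so the smallest enclosing circle is the circumcircle.
Circumcentre = (-3.6875, 0.625), r² = 7.36328125.
Diameter = 2r = 2√(7.36328125) ≈ 5.43.

5.43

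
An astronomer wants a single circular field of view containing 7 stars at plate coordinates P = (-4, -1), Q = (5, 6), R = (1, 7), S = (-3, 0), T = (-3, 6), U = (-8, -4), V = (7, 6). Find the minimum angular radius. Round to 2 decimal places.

A smallest enclosing disk is always determined by at most three of the input points on its boundary.
The farthest pair is U–V with squared distance 325. The circle on this segment as diameter has centre (-0.5, 1) and r² = 325/4 = 81.25.
Check P: distance² to centre = 16.25 ≤ 81.25, so it lies inside.
All remaining points lie in this disk, and no smaller disk contains both endpoints, so this is the minimum enclosing circle.
r = √(81.25) ≈ 9.01.

9.01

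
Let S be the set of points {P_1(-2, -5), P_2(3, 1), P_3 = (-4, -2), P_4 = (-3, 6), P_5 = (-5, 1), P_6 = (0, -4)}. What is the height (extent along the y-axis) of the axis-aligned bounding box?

11

max y = 6, min y = -5, so height = 11.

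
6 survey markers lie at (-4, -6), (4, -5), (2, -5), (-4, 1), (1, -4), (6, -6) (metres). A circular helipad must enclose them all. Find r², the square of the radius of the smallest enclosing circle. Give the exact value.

37.25

The farthest pair is (-4, 1)–(6, -6) with squared distance 149. The circle on this segment as diameter has centre (1, -2.5) and r² = 149/4 = 37.25.
Check (-4, -6): distance² to centre = 37.25 ≤ 37.25, so it lies inside.
All remaining points lie in this disk, and no smaller disk contains both endpoints, so this is the minimum enclosing circle.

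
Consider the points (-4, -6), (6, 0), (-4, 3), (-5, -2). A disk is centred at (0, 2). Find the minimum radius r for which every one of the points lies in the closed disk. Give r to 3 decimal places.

The required radius is the distance from (0, 2) to the farthest point.
Squared distances: 80, 40, 17, 41.
Maximum is 80, attained at (-4, -6).
r = √80 ≈ 8.944.

8.944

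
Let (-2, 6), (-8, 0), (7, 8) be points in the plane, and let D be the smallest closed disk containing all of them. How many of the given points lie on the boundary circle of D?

Call the three points A, B, C in the order given.
Side lengths²: AB² = 72, AC² = 85, BC² = 289.
Since BC² = 289 ≥ 85 + 72 = 157, the angle opposite BC is not acute, so the smallest enclosing circle has BC as diameter.
Centre = midpoint of BC = (-0.5, 4), r² = 289/4 = 72.25.
The points at distance exactly r from the centre are (-8, 0), (7, 8) — 2 points.

2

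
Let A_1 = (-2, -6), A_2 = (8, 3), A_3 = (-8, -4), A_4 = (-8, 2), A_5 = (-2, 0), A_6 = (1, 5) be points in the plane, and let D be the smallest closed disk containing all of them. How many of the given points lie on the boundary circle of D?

By Welzl's lemma the MEC is supported by two points (diametrically opposite) or three points (on a circumcircle).
The farthest pair is A_2–A_3 with squared distance 305. The circle on this segment as diameter has centre (0, -0.5) and r² = 305/4 = 76.25.
Check A_1: distance² to centre = 34.25 ≤ 76.25, so it lies inside.
All remaining points lie in this disk, and no smaller disk contains both endpoints, so this is the minimum enclosing circle.
The points at distance exactly r from the centre are A_2, A_3 — 2 points.

2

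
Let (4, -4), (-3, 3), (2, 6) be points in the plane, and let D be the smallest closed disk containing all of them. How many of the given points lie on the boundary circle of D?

3

Call the three points A, B, C in the order given.
Side lengths²: AB² = 98, AC² = 104, BC² = 34.
Since AC² = 104 < 98 + 34 = 132, the triangle is acute, so the smallest enclosing circle is the circumcircle.
Circumcentre = (1.75, 0.75), r² = 27.625.
The points at distance exactly r from the centre are (4, -4), (-3, 3), (2, 6) — 3 points.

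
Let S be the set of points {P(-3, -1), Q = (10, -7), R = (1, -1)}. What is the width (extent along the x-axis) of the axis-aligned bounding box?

13

max x = 10, min x = -3, so width = 13.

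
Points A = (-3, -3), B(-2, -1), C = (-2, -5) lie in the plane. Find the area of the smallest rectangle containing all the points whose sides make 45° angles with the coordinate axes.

8

In coordinates u = x + y, v = x − y the rectangle is axis-aligned; the map (x,y)→(u,v) scales areas by 2.
u-values: -6, -3, -7; range = -3 − (-7) = 4.
v-values: 0, -1, 3; range = 3 − (-1) = 4.
Area = (4 × 4) / 2 = 8.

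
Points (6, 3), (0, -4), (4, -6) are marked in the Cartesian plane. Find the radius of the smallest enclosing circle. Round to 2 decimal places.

Call the three points A, B, C in the order given.
Side lengths²: AB² = 85, AC² = 85, BC² = 20.
Since AC² = 85 < 85 + 20 = 105, the triangle is acute, so the smallest enclosing circle is the circumcircle.
Circumcentre = (3.875, -1.25), r² = 22.578125.
r = √(22.578125) ≈ 4.75.

4.75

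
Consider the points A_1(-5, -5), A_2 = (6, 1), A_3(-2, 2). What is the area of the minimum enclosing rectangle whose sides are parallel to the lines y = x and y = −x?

In coordinates u = x + y, v = x − y the rectangle is axis-aligned; the map (x,y)→(u,v) scales areas by 2.
u-values: -10, 7, 0; range = 7 − (-10) = 17.
v-values: 0, 5, -4; range = 5 − (-4) = 9.
Area = (17 × 9) / 2 = 76.5.

76.5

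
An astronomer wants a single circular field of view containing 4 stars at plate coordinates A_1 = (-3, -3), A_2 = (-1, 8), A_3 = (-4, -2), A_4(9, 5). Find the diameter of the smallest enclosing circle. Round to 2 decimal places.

14.76

By Welzl's lemma the MEC is supported by two points (diametrically opposite) or three points (on a circumcircle).
The farthest pair is A_3–A_4 with squared distance 218. The circle on this segment as diameter has centre (2.5, 1.5) and r² = 218/4 = 54.5.
Check A_1: distance² to centre = 50.5 ≤ 54.5, so it lies inside.
All remaining points lie in this disk, and no smaller disk contains both endpoints, so this is the minimum enclosing circle.
Diameter = 2r = 2√(54.5) ≈ 14.76.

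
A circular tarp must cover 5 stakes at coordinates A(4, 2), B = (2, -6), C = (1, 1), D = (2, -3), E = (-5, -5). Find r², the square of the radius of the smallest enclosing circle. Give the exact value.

The farthest pair is A–E with squared distance 130. The circle on this segment as diameter has centre (-0.5, -1.5) and r² = 130/4 = 32.5.
Check B: distance² to centre = 26.5 ≤ 32.5, so it lies inside.
All remaining points lie in this disk, and no smaller disk contains both endpoints, so this is the minimum enclosing circle.

32.5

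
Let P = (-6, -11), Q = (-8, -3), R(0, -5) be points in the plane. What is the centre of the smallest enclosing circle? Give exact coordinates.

Side lengths²: PQ² = 68, PR² = 72, QR² = 68.
Since PR² = 72 < 68 + 68 = 136, the triangle is acute, so the smallest enclosing circle is the circumcircle.
Circumcentre = (-4.6, -6.4), r² = 23.12.
Centre = (-4.6, -6.4).

(-4.6, -6.4)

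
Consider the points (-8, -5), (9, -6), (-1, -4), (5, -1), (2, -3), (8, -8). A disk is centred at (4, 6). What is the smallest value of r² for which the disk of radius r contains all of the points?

The required radius is the distance from (4, 6) to the farthest point.
Squared distances: 265, 169, 125, 50, 85, 212.
Maximum is 265, attained at (-8, -5).

265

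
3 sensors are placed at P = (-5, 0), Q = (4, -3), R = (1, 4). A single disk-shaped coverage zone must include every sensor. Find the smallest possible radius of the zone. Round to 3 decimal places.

Side lengths²: PQ² = 90, PR² = 52, QR² = 58.
Since PQ² = 90 < 58 + 52 = 110, the triangle is acute, so the smallest enclosing circle is the circumcircle.
Circumcentre = (-2/9, -2/3), r² = 1885/81.
r = √(1885/81) ≈ 4.824.

4.824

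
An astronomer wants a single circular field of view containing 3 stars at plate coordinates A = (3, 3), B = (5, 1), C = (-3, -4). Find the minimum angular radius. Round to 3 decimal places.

Side lengths²: AB² = 8, AC² = 85, BC² = 89.
Since BC² = 89 < 85 + 8 = 93, the triangle is acute, so the smallest enclosing circle is the circumcircle.
Circumcentre = (21/26, -31/26), r² = 7565/338.
r = √(7565/338) ≈ 4.731.

4.731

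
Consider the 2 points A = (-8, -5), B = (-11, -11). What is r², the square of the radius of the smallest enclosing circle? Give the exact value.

11.25

The smallest circle enclosing two points has them as diameter endpoints.
Centre = midpoint = (-9.5, -8); r² = |AB|²/4 = 45/4 = 11.25.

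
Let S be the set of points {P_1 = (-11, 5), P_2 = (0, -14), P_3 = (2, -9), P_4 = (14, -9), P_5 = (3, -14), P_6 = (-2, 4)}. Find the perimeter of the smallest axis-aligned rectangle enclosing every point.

Width = max x − min x = 14 − (-11) = 25.
Height = max y − min y = 5 − (-14) = 19.
Perimeter = 2(25 + 19) = 88.

88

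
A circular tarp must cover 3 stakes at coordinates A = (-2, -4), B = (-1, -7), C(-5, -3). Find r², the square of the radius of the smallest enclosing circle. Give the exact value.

Side lengths²: AB² = 10, AC² = 10, BC² = 32.
Since BC² = 32 ≥ 10 + 10 = 20, the angle opposite BC is not acute, so the smallest enclosing circle has BC as diameter.
Centre = midpoint of BC = (-3, -5), r² = 32/4 = 8.

8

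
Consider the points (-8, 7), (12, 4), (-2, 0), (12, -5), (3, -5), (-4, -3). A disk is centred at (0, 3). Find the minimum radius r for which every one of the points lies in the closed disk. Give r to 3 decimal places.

The required radius is the distance from (0, 3) to the farthest point.
Squared distances: 80, 145, 13, 208, 73, 52.
Maximum is 208, attained at (12, -5).
r = √208 ≈ 14.422.

14.422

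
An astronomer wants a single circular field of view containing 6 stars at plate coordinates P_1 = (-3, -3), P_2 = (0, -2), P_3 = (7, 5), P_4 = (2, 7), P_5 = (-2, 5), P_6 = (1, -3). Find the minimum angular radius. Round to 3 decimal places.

6.403

A smallest enclosing disk is always determined by at most three of the input points on its boundary.
The farthest pair is P_1–P_3 with squared distance 164. The circle on this segment as diameter has centre (2, 1) and r² = 164/4 = 41.
Check P_2: distance² to centre = 13 ≤ 41, so it lies inside.
All remaining points lie in this disk, and no smaller disk contains both endpoints, so this is the minimum enclosing circle.
r = √41 ≈ 6.403.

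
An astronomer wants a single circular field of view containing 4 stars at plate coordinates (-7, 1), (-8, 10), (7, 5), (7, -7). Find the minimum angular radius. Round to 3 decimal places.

11.336

By Welzl's lemma the MEC is supported by two points (diametrically opposite) or three points (on a circumcircle).
The farthest pair is (-8, 10)–(7, -7) with squared distance 514. The circle on this segment as diameter has centre (-0.5, 1.5) and r² = 514/4 = 128.5.
Check (-7, 1): distance² to centre = 42.5 ≤ 128.5, so it lies inside.
All remaining points lie in this disk, and no smaller disk contains both endpoints, so this is the minimum enclosing circle.
r = √(128.5) ≈ 11.336.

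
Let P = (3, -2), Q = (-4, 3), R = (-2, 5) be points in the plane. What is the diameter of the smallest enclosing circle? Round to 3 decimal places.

Side lengths²: PQ² = 74, PR² = 74, QR² = 8.
Since PR² = 74 < 74 + 8 = 82, the triangle is acute, so the smallest enclosing circle is the circumcircle.
Circumcentre = (-1/12, 13/12), r² = 1369/72.
Diameter = 2r = 2√(1369/72) ≈ 8.721.

8.721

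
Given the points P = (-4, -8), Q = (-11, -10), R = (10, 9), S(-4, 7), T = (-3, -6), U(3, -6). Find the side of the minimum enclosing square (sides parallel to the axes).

21

The bounding box has width 21 and height 19.
An axis-aligned square enclosing the set must have side ≥ max(width, height).
So the minimum side is max(21, 19) = 21.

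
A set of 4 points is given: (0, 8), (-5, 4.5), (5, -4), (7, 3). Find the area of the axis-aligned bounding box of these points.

144

x ranges over [-5, 7], width 12.
y ranges over [-4, 8], height 12.
Area = 12 × 12 = 144.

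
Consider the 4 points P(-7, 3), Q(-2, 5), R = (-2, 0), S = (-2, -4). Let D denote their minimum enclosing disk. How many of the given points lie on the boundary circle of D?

By Welzl's lemma the MEC is supported by two points (diametrically opposite) or three points (on a circumcircle).
The minimum enclosing circle is determined by three boundary points: P, Q, S.
Their circumcentre is (-3.1, 0.5) with r² = 21.46.
The farthest remaining point R is at distance² 1.46 ≤ 21.46.
The points at distance exactly r from the centre are P, Q, S — 3 points.

3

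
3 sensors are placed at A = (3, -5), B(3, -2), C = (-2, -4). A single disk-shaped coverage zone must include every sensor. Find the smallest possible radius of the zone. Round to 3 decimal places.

Side lengths²: AB² = 9, AC² = 26, BC² = 29.
Since BC² = 29 < 26 + 9 = 35, the triangle is acute, so the smallest enclosing circle is the circumcircle.
Circumcentre = (0.7, -3.5), r² = 7.54.
r = √(7.54) ≈ 2.746.

2.746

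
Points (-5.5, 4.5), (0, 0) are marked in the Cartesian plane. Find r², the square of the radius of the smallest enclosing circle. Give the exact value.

The smallest circle enclosing two points has them as diameter endpoints.
Centre = midpoint = (-2.75, 2.25); r² = |(-5.5, 4.5)−(0, 0)|²/4 = 50.5/4 = 12.625.

12.625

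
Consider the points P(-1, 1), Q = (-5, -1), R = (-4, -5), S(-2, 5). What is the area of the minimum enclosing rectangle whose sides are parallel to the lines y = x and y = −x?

48

In coordinates u = x + y, v = x − y the rectangle is axis-aligned; the map (x,y)→(u,v) scales areas by 2.
u-values: 0, -6, -9, 3; range = 3 − (-9) = 12.
v-values: -2, -4, 1, -7; range = 1 − (-7) = 8.
Area = (12 × 8) / 2 = 48.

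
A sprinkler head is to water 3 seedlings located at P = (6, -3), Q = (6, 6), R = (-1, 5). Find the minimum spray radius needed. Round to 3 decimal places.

5.369

Side lengths²: PQ² = 81, PR² = 113, QR² = 50.
Since PR² = 113 < 81 + 50 = 131, the triangle is acute, so the smallest enclosing circle is the circumcircle.
Circumcentre = (43/14, 1.5), r² = 2825/98.
r = √(2825/98) ≈ 5.369.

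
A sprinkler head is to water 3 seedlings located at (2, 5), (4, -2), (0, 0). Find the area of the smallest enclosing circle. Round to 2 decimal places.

Call the three points A, B, C in the order given.
Side lengths²: AB² = 53, AC² = 29, BC² = 20.
Since AB² = 53 ≥ 29 + 20 = 49, the angle opposite AB is not acute, so the smallest enclosing circle has AB as diameter.
Centre = midpoint of AB = (3, 1.5), r² = 53/4 = 13.25.
Area = π·r² = π·13.25 ≈ 41.63.

41.63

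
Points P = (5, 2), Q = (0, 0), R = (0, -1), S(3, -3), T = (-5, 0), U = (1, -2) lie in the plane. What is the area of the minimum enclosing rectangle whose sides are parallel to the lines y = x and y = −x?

In coordinates u = x + y, v = x − y the rectangle is axis-aligned; the map (x,y)→(u,v) scales areas by 2.
u-values: 7, 0, -1, 0, -5, -1; range = 7 − (-5) = 12.
v-values: 3, 0, 1, 6, -5, 3; range = 6 − (-5) = 11.
Area = (12 × 11) / 2 = 66.

66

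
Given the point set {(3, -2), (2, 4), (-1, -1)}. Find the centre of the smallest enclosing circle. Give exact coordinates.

Call the three points A, B, C in the order given.
Side lengths²: AB² = 37, AC² = 17, BC² = 34.
Since AB² = 37 < 34 + 17 = 51, the triangle is acute, so the smallest enclosing circle is the circumcircle.
Circumcentre = (73/46, 39/46), r² = 10693/1058.
Centre = (73/46, 39/46).

(73/46, 39/46)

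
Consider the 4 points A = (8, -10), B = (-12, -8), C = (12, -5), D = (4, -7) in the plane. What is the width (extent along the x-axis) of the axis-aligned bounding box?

max x = 12, min x = -12, so width = 24.

24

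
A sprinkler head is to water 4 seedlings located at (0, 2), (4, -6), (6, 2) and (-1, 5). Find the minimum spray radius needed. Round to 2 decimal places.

6.04

The farthest pair is (4, -6)–(-1, 5) with squared distance 146. The circle on this segment as diameter has centre (1.5, -0.5) and r² = 146/4 = 36.5.
Check (0, 2): distance² to centre = 8.5 ≤ 36.5, so it lies inside.
All remaining points lie in this disk, and no smaller disk contains both endpoints, so this is the minimum enclosing circle.
r = √(36.5) ≈ 6.04.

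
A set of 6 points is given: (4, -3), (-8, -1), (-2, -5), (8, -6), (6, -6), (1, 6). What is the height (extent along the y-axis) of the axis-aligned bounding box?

12

max y = 6, min y = -6, so height = 12.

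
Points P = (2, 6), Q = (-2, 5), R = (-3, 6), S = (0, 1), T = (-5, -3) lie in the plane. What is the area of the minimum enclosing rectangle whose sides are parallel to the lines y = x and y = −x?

In coordinates u = x + y, v = x − y the rectangle is axis-aligned; the map (x,y)→(u,v) scales areas by 2.
u-values: 8, 3, 3, 1, -8; range = 8 − (-8) = 16.
v-values: -4, -7, -9, -1, -2; range = -1 − (-9) = 8.
Area = (16 × 8) / 2 = 64.

64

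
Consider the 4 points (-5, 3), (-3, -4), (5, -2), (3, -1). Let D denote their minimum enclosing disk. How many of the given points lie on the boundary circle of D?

2

By Welzl's lemma the MEC is supported by two points (diametrically opposite) or three points (on a circumcircle).
The farthest pair is (-5, 3)–(5, -2) with squared distance 125. The circle on this segment as diameter has centre (0, 0.5) and r² = 125/4 = 31.25.
Check (-3, -4): distance² to centre = 29.25 ≤ 31.25, so it lies inside.
All remaining points lie in this disk, and no smaller disk contains both endpoints, so this is the minimum enclosing circle.
The points at distance exactly r from the centre are (-5, 3), (5, -2) — 2 points.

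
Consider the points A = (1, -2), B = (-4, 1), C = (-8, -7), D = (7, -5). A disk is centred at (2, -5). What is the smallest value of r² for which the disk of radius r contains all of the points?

The required radius is the distance from (2, -5) to the farthest point.
Squared distances: 10, 72, 104, 25.
Maximum is 104, attained at C.

104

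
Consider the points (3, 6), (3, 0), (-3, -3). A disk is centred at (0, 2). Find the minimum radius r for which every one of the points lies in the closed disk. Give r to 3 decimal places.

The required radius is the distance from (0, 2) to the farthest point.
Squared distances: 25, 13, 34.
Maximum is 34, attained at (-3, -3).
r = √34 ≈ 5.831.

5.831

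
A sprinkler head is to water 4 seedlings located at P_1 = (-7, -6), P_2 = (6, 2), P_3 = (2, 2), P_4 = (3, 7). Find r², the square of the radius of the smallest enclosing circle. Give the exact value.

By Welzl's lemma the MEC is supported by two points (diametrically opposite) or three points (on a circumcircle).
The farthest pair is P_1–P_4 with squared distance 269. The circle on this segment as diameter has centre (-2, 0.5) and r² = 269/4 = 67.25.
Check P_2: distance² to centre = 66.25 ≤ 67.25, so it lies inside.
All remaining points lie in this disk, and no smaller disk contains both endpoints, so this is the minimum enclosing circle.

67.25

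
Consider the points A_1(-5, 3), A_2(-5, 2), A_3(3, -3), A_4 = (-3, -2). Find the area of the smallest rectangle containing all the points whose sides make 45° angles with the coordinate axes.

In coordinates u = x + y, v = x − y the rectangle is axis-aligned; the map (x,y)→(u,v) scales areas by 2.
u-values: -2, -3, 0, -5; range = 0 − (-5) = 5.
v-values: -8, -7, 6, -1; range = 6 − (-8) = 14.
Area = (5 × 14) / 2 = 35.

35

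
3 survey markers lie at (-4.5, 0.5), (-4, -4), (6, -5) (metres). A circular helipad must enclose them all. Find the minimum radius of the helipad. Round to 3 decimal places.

5.927

Call the three points A, B, C in the order given.
Side lengths²: AB² = 20.5, AC² = 140.5, BC² = 101.
Since AC² = 140.5 ≥ 101 + 20.5 = 121.5, the angle opposite AC is not acute, so the smallest enclosing circle has AC as diameter.
Centre = midpoint of AC = (0.75, -2.25), r² = 140.5/4 = 35.125.
r = √(35.125) ≈ 5.927.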